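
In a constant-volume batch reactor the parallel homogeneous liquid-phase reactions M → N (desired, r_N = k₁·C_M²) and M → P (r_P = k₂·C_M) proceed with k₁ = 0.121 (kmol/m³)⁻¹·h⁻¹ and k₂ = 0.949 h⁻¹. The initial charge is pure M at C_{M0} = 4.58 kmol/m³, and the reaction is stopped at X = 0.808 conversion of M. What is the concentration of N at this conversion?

0.927 kmol/m³

C_M = C_{M0}(1−X) = 0.8794 kmol/m³.
Along a PFR/batch, dC_P/dC_M = −r_P/(r_N+r_P) = −k₂/(k₂+k₁·C_M).
Integrating from C_{M0} to C_M: C_P = (0.949/0.121)·ln[(0.949+0.121·4.58)/(0.949+0.121·0.879)] = 7.843·ln(1.503/1.055) = 2.774 kmol/m³.
Then C_N = (C_{M0}−C_M) − C_P = 3.701 − 2.774 = 0.9269 kmol/m³.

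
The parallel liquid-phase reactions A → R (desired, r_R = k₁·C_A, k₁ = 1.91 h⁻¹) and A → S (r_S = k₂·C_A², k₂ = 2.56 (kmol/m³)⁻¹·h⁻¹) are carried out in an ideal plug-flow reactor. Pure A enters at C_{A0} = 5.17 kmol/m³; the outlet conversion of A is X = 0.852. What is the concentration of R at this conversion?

C_A = C_{A0}(1−X) = 0.7652 kmol/m³.
Along a PFR/batch, dC_R/dC_A = −r_R/(r_R+r_S) = −k₁/(k₁+k₂·C_A).
Integrating from C_{A0} to C_A: C_R = (1.91/2.56)·ln[(1.91+2.56·5.17)/(1.91+2.56·0.765)] = 0.7461·ln(15.15/3.869) = 1.018 kmol/m³.

1.02 kmol/m³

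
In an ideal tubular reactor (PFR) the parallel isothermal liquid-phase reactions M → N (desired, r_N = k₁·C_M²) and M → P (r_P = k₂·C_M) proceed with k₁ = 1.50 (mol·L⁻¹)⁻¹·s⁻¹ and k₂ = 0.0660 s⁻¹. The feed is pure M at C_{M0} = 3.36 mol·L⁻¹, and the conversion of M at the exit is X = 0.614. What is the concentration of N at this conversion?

2.02 mol·L⁻¹

C_M = C_{M0}(1−X) = 1.297 mol·L⁻¹.
Along a PFR/batch, dC_P/dC_M = −r_P/(r_N+r_P) = −k₂/(k₂+k₁·C_M).
Integrating from C_{M0} to C_M: C_P = (0.0660/1.50)·ln[(0.0660+1.50·3.36)/(0.0660+1.50·1.30)] = 0.04400·ln(5.106/2.011) = 0.04099 mol·L⁻¹.
Then C_N = (C_{M0}−C_M) − C_P = 2.063 − 0.04099 = 2.022 mol·L⁻¹.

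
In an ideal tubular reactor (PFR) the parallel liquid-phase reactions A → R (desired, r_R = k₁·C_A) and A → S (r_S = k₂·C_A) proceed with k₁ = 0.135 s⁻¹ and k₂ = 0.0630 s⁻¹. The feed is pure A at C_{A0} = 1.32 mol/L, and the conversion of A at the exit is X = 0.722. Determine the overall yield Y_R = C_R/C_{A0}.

C_A = C_{A0}(1−X) = 0.3670 mol/L.
Both paths are first order in A, so the instantaneous fraction to R is constant: dC_R/d(−C_A) = k₁/(k₁+k₂) = 0.6818.
C_R = 0.6818·(C_{A0}−C_A) = 0.6818×0.9530 = 0.650 mol/L.
Y_R = C_R/C_{A0} = 0.6498/1.32 = 0.492.

0.492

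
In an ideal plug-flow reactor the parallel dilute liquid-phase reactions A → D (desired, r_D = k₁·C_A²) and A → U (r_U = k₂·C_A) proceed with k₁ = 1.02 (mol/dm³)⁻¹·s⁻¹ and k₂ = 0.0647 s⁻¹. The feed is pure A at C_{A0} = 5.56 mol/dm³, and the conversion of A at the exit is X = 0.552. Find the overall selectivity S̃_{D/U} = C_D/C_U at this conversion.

60.3

C_A = C_{A0}(1−X) = 2.491 mol/dm³.
Along a PFR/batch, dC_U/dC_A = −r_U/(r_D+r_U) = −k₂/(k₂+k₁·C_A).
Integrating from C_{A0} to C_A: C_U = (0.0647/1.02)·ln[(0.0647+1.02·5.56)/(0.0647+1.02·2.49)] = 0.06343·ln(5.736/2.605) = 0.05006 mol/dm³.
Then C_D = (C_{A0}−C_A) − C_U = 3.069 − 0.05006 = 3.019 mol/dm³.
S̃_{D/U} = C_D/C_U = 3.019/0.05006 = 60.3.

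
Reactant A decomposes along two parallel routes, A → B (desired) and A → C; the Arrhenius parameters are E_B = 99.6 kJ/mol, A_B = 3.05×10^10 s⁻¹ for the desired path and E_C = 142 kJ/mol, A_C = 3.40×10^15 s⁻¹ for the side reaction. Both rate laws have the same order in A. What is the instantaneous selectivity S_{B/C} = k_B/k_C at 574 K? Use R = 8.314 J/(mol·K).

0.0648

k_B/k_C = (A_B/A_C)·exp[−(E_B−E_C)/(RT)] = (A_B/A_C)·exp[(E_C−E_B)/(RT)].
(E_C−E_B)/(RT) = (142−99.6)×10³/(8.314×574) = 42400/4772 = 8.885.
k_B/k_C = (3.05×10^10/3.40×10^15)·exp(8.885) = 8.971×10^-6 × 7221 = 0.0648.
Since E_B < E_C, lowering the temperature improves selectivity toward B.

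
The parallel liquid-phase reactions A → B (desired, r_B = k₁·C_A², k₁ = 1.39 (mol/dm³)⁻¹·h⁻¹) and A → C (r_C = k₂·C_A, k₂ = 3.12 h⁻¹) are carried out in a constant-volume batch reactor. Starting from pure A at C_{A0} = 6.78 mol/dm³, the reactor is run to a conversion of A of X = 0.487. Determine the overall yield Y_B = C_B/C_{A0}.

C_A = C_{A0}(1−X) = 3.478 mol/dm³.
Along a PFR/batch, dC_C/dC_A = −r_C/(r_B+r_C) = −k₂/(k₂+k₁·C_A).
Integrating from C_{A0} to C_A: C_C = (3.12/1.39)·ln[(3.12+1.39·6.78)/(3.12+1.39·3.48)] = 2.245·ln(12.54/7.955) = 1.022 mol/dm³.
Then C_B = (C_{A0}−C_A) − C_C = 3.302 − 1.022 = 2.279 mol/dm³.
Y_B = C_B/C_{A0} = 2.279/6.78 = 0.336.

0.336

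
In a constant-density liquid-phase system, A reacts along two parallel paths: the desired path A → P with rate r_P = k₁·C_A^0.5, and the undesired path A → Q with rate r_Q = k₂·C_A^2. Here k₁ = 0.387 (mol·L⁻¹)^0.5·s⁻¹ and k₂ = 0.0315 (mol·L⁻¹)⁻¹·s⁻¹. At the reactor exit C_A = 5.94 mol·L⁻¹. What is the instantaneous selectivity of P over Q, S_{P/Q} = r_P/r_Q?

S_{P/Q} = r_P/r_Q = (k₁·C_A^0.5)/(k₂·C_A^2) = (k₁/k₂)·C_A^-1.5.
= (0.387×5.940^0.5) / (0.0315×5.940^2) = 0.9432/1.111 = 0.849.

0.849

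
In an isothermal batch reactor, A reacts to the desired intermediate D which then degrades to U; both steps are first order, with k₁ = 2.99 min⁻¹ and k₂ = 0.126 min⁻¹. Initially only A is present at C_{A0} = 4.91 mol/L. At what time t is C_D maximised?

1.11 min

For first-order series the maximum of C_D occurs at t_opt = ln(k₂/k₁)/(k₂−k₁).
= ln(0.126/2.99)/(0.126−2.99) = ln(0.04214)/-2.864 = -3.167/-2.864 = 1.11 min.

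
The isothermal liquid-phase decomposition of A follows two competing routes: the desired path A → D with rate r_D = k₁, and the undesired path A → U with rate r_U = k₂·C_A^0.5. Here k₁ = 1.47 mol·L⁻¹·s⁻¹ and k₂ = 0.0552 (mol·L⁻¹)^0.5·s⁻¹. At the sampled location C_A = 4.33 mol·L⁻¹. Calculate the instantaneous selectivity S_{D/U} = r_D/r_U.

S_{D/U} = r_D/r_U = (k₁)/(k₂·C_A^0.5) = (k₁/k₂)·C_A^-0.5.
= (1.47) / (0.0552×4.330^0.5) = 1.470/0.1149 = 12.8.
The undesired path is higher order in A, so low C_A (CSTR or dilute feed) favours D.

12.8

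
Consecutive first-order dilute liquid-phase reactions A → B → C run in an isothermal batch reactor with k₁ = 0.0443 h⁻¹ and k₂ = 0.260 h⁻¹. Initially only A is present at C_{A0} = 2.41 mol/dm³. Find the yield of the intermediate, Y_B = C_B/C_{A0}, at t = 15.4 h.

0.100

Solving the coupled first-order balances gives C_B(t) = [k₁/(k₂−k₁)]·C_{A0}·(e^(−k₁t) − e^(−k₂t)).
e^(−k₁t) = e^(−0.0443×15.4) = e^(−0.6822) = 0.5055; e^(−k₂t) = e^(−4.004) = 0.01824.
C_B = 0.0443×2.41/(0.260−0.0443) × (0.5055−0.01824) = 0.4950×0.4873 = 0.2412 mol/dm³.
Y_B = C_B/C_{A0} = 0.2412/2.41 = 0.100.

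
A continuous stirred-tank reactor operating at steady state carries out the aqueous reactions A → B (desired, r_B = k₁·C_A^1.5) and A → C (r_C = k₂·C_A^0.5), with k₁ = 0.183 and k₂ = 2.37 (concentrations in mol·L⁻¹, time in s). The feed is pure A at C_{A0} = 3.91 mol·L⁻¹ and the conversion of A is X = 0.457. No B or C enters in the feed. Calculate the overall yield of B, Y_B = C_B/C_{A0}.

0.0644

Exit C_A = C_{A0}(1−X) = 3.91×0.543 = 2.123 mol·L⁻¹.
A CSTR operates uniformly at the exit composition, giving r_B = 0.5661 and r_C = 3.453 (each k·C_A^n at C_A = 2.123).
Fraction of consumed A going to B: r_B/(r_B+r_C) = 0.1408.
C_B = 0.1408·C_{A0}·X = 0.1408×3.91×0.457 = 0.252 mol·L⁻¹; Y_B = C_B/C_{A0} = 0.0644.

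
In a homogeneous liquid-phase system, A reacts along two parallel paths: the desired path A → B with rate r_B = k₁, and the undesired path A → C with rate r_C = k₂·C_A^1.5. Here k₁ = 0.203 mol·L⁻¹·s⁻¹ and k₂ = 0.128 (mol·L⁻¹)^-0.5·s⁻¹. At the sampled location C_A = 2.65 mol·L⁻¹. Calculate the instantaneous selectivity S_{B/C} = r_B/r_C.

0.368

S_{B/C} = r_B/r_C = (k₁)/(k₂·C_A^1.5) = (k₁/k₂)·C_A^-1.5.
= (0.203) / (0.128×2.650^1.5) = 0.2030/0.5522 = 0.368.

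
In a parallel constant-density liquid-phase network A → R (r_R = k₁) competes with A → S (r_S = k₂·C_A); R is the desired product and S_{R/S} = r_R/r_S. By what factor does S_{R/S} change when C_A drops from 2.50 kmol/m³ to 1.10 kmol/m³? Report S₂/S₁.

S_{R/S} = (k₁/k₂)·C_A⁻¹, so S₂/S₁ = (C_{A,2}/C_{A,1})⁻¹.
= 2.50/1.10 = 2.27.
Selectivity toward R rises as C_A falls — low-concentration operation is favoured.

2.27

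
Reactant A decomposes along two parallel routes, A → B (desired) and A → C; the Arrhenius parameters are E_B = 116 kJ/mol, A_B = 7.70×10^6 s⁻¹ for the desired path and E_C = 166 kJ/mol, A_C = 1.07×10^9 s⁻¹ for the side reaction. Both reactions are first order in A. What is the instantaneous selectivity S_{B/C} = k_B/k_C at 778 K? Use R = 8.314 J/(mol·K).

k_B/k_C = (A_B/A_C)·exp[−(E_B−E_C)/(RT)] = (A_B/A_C)·exp[(E_C−E_B)/(RT)].
(E_C−E_B)/(RT) = (166−116)×10³/(8.314×778) = 50000/6468 = 7.730.
k_B/k_C = (7.70×10^6/1.07×10^9)·exp(7.730) = 0.007196 × 2276 = 16.4.

16.4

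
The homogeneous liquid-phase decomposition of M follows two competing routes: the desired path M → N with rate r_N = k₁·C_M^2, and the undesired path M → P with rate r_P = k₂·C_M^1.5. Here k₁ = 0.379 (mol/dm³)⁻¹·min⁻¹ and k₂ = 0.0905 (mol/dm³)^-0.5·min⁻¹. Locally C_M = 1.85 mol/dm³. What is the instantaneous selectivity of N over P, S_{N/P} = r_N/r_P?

S_{N/P} = r_N/r_P = (k₁·C_M^2)/(k₂·C_M^1.5) = (k₁/k₂)·C_M^0.5.
= (0.379×1.850^2) / (0.0905×1.850^1.5) = 1.297/0.2277 = 5.70.

5.70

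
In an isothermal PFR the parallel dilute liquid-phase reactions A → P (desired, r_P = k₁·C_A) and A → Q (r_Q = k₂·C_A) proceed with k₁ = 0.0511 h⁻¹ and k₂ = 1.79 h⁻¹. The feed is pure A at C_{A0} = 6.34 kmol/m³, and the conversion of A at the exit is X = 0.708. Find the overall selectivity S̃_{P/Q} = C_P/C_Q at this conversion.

0.0285

C_A = C_{A0}(1−X) = 1.851 kmol/m³.
Both paths are first order in A, so the instantaneous fraction to P is constant: dC_P/d(−C_A) = k₁/(k₁+k₂) = 0.02776.
C_P = 0.02776·(C_{A0}−C_A) = 0.02776×4.489 = 0.125 kmol/m³.
C_Q = (C_{A0}−C_A)−C_P = 4.364 kmol/m³; S̃_{P/Q} = 0.1246/4.364 = 0.0285.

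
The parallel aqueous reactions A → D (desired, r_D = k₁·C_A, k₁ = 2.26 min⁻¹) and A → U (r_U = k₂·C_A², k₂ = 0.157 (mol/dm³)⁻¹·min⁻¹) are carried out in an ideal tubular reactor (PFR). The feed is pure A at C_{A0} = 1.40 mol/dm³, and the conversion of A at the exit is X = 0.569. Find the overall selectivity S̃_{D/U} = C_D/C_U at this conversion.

14.4

C_A = C_{A0}(1−X) = 0.6034 mol/dm³.
Along a PFR/batch, dC_D/dC_A = −r_D/(r_D+r_U) = −k₁/(k₁+k₂·C_A).
Integrating from C_{A0} to C_A: C_D = (2.26/0.157)·ln[(2.26+0.157·1.40)/(2.26+0.157·0.603)] = 14.39·ln(2.480/2.355) = 0.7449 mol/dm³.
C_U = (C_{A0}−C_A)−C_D = 0.05166 mol/dm³; S̃_{D/U} = 0.7449/0.05166 = 14.4.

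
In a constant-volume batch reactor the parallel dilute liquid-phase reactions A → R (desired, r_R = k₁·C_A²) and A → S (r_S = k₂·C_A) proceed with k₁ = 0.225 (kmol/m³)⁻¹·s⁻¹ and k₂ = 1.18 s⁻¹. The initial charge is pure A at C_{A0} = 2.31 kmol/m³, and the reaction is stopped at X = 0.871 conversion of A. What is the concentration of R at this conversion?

C_A = C_{A0}(1−X) = 0.2980 kmol/m³.
Along a PFR/batch, dC_S/dC_A = −r_S/(r_R+r_S) = −k₂/(k₂+k₁·C_A).
Integrating from C_{A0} to C_A: C_S = (1.18/0.225)·ln[(1.18+0.225·2.31)/(1.18+0.225·0.298)] = 5.244·ln(1.700/1.247) = 1.624 kmol/m³.
Then C_R = (C_{A0}−C_A) − C_S = 2.012 − 1.624 = 0.3878 kmol/m³.

0.388 kmol/m³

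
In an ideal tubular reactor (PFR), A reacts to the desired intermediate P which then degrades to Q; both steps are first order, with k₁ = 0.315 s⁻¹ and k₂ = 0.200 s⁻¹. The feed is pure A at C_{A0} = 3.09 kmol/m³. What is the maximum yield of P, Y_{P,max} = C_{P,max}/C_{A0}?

0.454

Evaluating C_P at τ_opt = ln(k₂/k₁)/(k₂−k₁) gives C_{P,max}/C_{A0} = (k₁/k₂)^[k₂/(k₂−k₁)].
= (0.315/0.200)^(0.200/(0.200−0.315)) = (1.575)^(-1.739) = 0.4538.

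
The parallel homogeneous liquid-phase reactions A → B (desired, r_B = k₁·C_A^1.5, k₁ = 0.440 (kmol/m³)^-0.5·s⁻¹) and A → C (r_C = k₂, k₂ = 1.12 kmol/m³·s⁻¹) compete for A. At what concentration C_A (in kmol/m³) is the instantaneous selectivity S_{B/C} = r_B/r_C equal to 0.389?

S_{B/C} = (k₁/k₂)·C_A^1.5 ⇒ C_A = (S·k₂/k₁)^(1/1.5).
= (0.389×1.12/0.440)^(0.6667) = (0.9902)^(0.6667) = 0.993 kmol/m³.

0.993 kmol/m³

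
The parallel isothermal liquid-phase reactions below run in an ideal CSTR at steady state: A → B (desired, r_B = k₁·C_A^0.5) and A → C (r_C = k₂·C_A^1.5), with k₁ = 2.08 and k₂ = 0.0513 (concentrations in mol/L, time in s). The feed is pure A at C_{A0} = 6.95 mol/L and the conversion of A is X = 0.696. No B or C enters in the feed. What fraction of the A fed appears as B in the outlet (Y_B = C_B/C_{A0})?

Exit C_A = C_{A0}(1−X) = 6.95×0.304 = 2.113 mol/L.
A CSTR operates uniformly at the exit composition, giving r_B = 3.023 and r_C = 0.1575 (each k·C_A^n at C_A = 2.113).
Fraction of consumed A going to B: r_B/(r_B+r_C) = 0.9505.
C_B = 0.9505·C_{A0}·X = 0.9505×6.95×0.696 = 4.60 mol/L; Y_B = C_B/C_{A0} = 0.662.

0.662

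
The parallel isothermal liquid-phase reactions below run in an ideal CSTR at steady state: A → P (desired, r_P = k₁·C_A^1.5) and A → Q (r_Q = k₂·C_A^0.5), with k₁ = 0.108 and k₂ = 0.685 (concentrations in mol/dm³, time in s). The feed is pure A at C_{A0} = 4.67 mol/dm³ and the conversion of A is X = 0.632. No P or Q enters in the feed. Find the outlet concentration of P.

Exit C_A = C_{A0}(1−X) = 4.67×0.368 = 1.719 mol/dm³.
In a CSTR the entire volume is at exit conditions, so r_P = 0.108×1.719^1.5 = 0.2433 and r_Q = 0.685×1.719^0.5 = 0.8980.
Fraction of consumed A going to P: r_P/(r_P+r_Q) = 0.2132.
C_P = 0.2132·C_{A0}·X = 0.2132×4.67×0.632 = 0.629 mol/dm³.

0.629 mol/dm³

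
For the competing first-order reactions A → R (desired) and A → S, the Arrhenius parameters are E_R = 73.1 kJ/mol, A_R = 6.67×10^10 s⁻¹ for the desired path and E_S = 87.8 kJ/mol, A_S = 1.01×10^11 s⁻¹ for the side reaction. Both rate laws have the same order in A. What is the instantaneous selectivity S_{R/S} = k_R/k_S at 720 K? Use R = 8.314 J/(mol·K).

k_R/k_S = (A_R/A_S)·exp[−(E_R−E_S)/(RT)] = (A_R/A_S)·exp[(E_S−E_R)/(RT)].
(E_S−E_R)/(RT) = (87.8−73.1)×10³/(8.314×720) = 14700/5986 = 2.456.
k_R/k_S = (6.67×10^10/1.01×10^11)·exp(2.456) = 0.6604 × 11.65 = 7.70.

7.70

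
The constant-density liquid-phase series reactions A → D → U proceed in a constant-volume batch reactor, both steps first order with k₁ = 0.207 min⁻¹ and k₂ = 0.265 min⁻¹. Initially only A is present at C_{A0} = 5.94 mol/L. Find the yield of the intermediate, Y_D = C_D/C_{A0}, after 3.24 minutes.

Solving the coupled first-order balances gives C_D(t) = [k₁/(k₂−k₁)]·C_{A0}·(e^(−k₁t) − e^(−k₂t)).
e^(−k₁t) = e^(−0.207×3.24) = e^(−0.6707) = 0.5114; e^(−k₂t) = e^(−0.8586) = 0.4238.
C_D = 0.207×5.94/(0.265−0.207) × (0.5114−0.4238) = 21.20×0.08761 = 1.857 mol/L.
Y_D = C_D/C_{A0} = 1.857/5.94 = 0.313.

0.313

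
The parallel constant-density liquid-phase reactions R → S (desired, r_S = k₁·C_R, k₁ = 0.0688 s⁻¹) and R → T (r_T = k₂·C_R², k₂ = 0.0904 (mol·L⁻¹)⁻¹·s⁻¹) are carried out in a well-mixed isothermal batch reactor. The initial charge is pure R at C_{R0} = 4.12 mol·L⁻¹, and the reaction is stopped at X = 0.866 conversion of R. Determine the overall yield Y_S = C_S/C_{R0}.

0.243

C_R = C_{R0}(1−X) = 0.5521 mol·L⁻¹.
Along a PFR/batch, dC_S/dC_R = −r_S/(r_S+r_T) = −k₁/(k₁+k₂·C_R).
Integrating from C_{R0} to C_R: C_S = (0.0688/0.0904)·ln[(0.0688+0.0904·4.12)/(0.0688+0.0904·0.552)] = 0.7611·ln(0.4412/0.1187) = 0.9992 mol·L⁻¹.
Y_S = C_S/C_{R0} = 0.9992/4.12 = 0.243.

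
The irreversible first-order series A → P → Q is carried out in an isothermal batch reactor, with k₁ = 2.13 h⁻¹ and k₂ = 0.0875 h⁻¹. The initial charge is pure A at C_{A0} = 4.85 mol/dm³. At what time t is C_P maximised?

Setting dC_P/dt = 0 gives t_opt = ln(k₂/k₁)/(k₂−k₁).
= ln(0.0875/2.13)/(0.0875−2.13) = ln(0.04108)/-2.042 = -3.192/-2.042 = 1.56 h.

1.56 h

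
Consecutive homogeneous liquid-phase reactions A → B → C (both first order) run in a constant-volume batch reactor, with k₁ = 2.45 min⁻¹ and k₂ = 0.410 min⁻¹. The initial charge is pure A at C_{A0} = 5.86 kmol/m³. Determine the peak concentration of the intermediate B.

4.09 kmol/m³

Evaluating C_B at t_opt = ln(k₂/k₁)/(k₂−k₁) gives C_{B,max}/C_{A0} = (k₁/k₂)^[k₂/(k₂−k₁)].
= (2.45/0.410)^(0.410/(0.410−2.45)) = (5.976)^(-0.2010) = 0.6982.
C_{B,max} = 0.6982×5.86 = 4.09 kmol/m³.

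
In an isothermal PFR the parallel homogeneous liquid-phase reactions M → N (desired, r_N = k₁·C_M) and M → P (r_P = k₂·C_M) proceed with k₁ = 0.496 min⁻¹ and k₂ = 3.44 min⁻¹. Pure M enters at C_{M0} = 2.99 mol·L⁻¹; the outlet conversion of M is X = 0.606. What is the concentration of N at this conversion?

C_M = C_{M0}(1−X) = 1.178 mol·L⁻¹.
Both paths are first order in M, so the instantaneous fraction to N is constant: dC_N/d(−C_M) = k₁/(k₁+k₂) = 0.1260.
C_N = 0.1260·(C_{M0}−C_M) = 0.1260×1.812 = 0.228 mol·L⁻¹.

0.228 mol·L⁻¹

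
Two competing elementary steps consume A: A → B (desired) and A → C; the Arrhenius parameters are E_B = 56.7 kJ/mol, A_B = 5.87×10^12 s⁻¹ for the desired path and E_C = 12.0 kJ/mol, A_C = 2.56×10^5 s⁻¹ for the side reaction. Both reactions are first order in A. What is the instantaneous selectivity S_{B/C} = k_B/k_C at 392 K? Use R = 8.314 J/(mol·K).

Since both paths have the same order in A, the concentration cancels and S_{B/C} = k_B/k_C = (A_B/A_C)·exp[(E_C−E_B)/(RT)].
(E_C−E_B)/(RT) = (12.0−56.7)×10³/(8.314×392) = -44700/3259 = -13.72.
k_B/k_C = (5.87×10^12/2.56×10^5)·exp(-13.72) = 2.293×10^7 × 1.105×10^-6 = 25.3.
Since E_B > E_C, raising the temperature improves selectivity toward B.

25.3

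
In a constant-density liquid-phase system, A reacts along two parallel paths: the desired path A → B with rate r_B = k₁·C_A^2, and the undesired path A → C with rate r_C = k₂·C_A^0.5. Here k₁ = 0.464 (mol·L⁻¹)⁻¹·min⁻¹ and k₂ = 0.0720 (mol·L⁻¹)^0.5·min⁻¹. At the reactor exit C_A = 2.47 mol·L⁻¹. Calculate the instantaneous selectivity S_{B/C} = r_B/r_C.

S_{B/C} = r_B/r_C = (k₁·C_A^2)/(k₂·C_A^0.5) = (k₁/k₂)·C_A^1.5.
= (0.464×2.470^2) / (0.0720×2.470^0.5) = 2.831/0.1132 = 25.0.
Since the desired path is higher order in A, keeping C_A high (PFR or concentrated feed) favours B.

25.0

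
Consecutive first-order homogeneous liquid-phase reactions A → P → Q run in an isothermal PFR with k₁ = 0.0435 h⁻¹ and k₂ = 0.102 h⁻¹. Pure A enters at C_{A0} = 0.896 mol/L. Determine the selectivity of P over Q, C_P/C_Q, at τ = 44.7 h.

Solving the coupled first-order balances gives C_P(τ) = [k₁/(k₂−k₁)]·C_{A0}·(e^(−k₁τ) − e^(−k₂τ)).
e^(−k₁τ) = e^(−0.0435×44.7) = e^(−1.944) = 0.1431; e^(−k₂τ) = e^(−4.559) = 0.01047.
C_P = 0.0435×0.896/(0.102−0.0435) × (0.1431−0.01047) = 0.6663×0.1326 = 0.08834 mol/L.
C_A = C_{A0}e^(−k₁τ) = 0.1282 mol/L, so C_Q = C_{A0}−C_A−C_P = 0.6795 mol/L; C_P/C_Q = 0.130.

0.130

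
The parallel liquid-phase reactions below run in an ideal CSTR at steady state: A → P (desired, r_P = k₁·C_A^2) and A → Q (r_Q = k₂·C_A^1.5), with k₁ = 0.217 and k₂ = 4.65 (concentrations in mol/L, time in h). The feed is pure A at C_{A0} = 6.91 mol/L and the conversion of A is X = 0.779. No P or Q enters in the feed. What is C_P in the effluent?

0.293 mol/L

Exit C_A = C_{A0}(1−X) = 6.91×0.221 = 1.527 mol/L.
A CSTR operates uniformly at the exit composition, giving r_P = 0.5061 and r_Q = 8.775 (each k·C_A^n at C_A = 1.527).
Fraction of consumed A going to P: r_P/(r_P+r_Q) = 0.05452.
C_P = 0.05452·C_{A0}·X = 0.05452×6.91×0.779 = 0.293 mol/L.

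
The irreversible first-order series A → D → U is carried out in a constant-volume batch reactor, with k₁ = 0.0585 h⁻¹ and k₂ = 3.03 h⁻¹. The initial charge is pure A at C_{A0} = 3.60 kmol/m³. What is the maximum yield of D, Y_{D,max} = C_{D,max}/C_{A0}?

Evaluating C_D at t_opt = ln(k₂/k₁)/(k₂−k₁) gives C_{D,max}/C_{A0} = (k₁/k₂)^[k₂/(k₂−k₁)].
= (0.0585/3.03)^(3.03/(3.03−0.0585)) = (0.01931)^(1.020) = 0.01786.

0.0179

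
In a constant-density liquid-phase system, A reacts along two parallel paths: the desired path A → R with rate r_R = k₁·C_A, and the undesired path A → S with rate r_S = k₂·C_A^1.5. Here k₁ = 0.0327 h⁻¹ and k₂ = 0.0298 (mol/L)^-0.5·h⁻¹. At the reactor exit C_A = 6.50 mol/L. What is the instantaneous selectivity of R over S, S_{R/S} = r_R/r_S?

S_{R/S} = r_R/r_S = (k₁·C_A)/(k₂·C_A^1.5) = (k₁/k₂)·C_A^-0.5.
= (0.0327×6.500) / (0.0298×6.500^1.5) = 0.2125/0.4938 = 0.430.

0.430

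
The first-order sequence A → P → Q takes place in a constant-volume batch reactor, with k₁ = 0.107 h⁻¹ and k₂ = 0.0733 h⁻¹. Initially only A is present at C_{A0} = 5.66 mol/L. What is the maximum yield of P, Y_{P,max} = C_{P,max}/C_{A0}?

0.439

For a first-order series the maximum intermediate yield is C_{P,max}/C_{A0} = (k₁/k₂)^[k₂/(k₂−k₁)].
= (0.107/0.0733)^(0.0733/(0.0733−0.107)) = (1.460)^(-2.175) = 0.4392.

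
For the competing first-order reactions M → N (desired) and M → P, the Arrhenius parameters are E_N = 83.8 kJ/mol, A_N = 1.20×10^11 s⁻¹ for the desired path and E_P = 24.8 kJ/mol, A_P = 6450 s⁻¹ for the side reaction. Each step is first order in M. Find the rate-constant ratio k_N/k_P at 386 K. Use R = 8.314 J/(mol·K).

With equal orders, S_{N/P} = k_N/k_P = (A_N/A_P)·exp[(E_P−E_N)/(RT)].
(E_P−E_N)/(RT) = (24.8−83.8)×10³/(8.314×386) = -59000/3209 = -18.38.
k_N/k_P = (1.20×10^11/6450)·exp(-18.38) = 1.860×10^7 × 1.037×10^-8 = 0.193.

0.193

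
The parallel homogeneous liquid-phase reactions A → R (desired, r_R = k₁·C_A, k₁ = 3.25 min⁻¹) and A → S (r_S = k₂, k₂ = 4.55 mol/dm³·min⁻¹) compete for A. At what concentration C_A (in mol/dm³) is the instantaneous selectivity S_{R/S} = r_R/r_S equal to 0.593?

S_{R/S} = (k₁/k₂)·C_A ⇒ C_A = S·k₂/k₁.
= 0.593×4.55/3.25 = 0.830 mol/dm³.

0.830 mol/dm³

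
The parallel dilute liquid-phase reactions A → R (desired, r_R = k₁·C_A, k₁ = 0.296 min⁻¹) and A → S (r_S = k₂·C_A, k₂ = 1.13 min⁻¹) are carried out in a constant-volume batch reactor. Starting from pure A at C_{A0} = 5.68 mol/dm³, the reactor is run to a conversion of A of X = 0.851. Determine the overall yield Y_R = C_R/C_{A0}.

0.177

C_A = C_{A0}(1−X) = 0.8463 mol/dm³.
Both paths are first order in A, so the instantaneous fraction to R is constant: dC_R/d(−C_A) = k₁/(k₁+k₂) = 0.2076.
C_R = 0.2076·(C_{A0}−C_A) = 0.2076×4.834 = 1.00 mol/dm³.
Y_R = C_R/C_{A0} = 1.003/5.68 = 0.177.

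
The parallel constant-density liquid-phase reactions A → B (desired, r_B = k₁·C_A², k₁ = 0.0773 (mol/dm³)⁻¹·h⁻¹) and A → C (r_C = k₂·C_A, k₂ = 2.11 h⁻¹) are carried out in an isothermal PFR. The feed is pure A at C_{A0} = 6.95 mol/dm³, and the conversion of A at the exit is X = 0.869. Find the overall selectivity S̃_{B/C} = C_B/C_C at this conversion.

0.140

C_A = C_{A0}(1−X) = 0.9105 mol/dm³.
Along a PFR/batch, dC_C/dC_A = −r_C/(r_B+r_C) = −k₂/(k₂+k₁·C_A).
Integrating from C_{A0} to C_A: C_C = (2.11/0.0773)·ln[(2.11+0.0773·6.95)/(2.11+0.0773·0.910)] = 27.30·ln(2.647/2.180) = 5.296 mol/dm³.
Then C_B = (C_{A0}−C_A) − C_C = 6.040 − 5.296 = 0.7436 mol/dm³.
S̃_{B/C} = C_B/C_C = 0.7436/5.296 = 0.140.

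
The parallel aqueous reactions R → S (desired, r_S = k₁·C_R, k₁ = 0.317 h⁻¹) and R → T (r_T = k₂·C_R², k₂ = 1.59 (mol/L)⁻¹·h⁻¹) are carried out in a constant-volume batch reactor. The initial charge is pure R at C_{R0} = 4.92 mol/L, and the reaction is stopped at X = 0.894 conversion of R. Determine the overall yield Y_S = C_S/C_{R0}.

C_R = C_{R0}(1−X) = 0.5215 mol/L.
Along a PFR/batch, dC_S/dC_R = −r_S/(r_S+r_T) = −k₁/(k₁+k₂·C_R).
Integrating from C_{R0} to C_R: C_S = (0.317/1.59)·ln[(0.317+1.59·4.92)/(0.317+1.59·0.522)] = 0.1994·ln(8.140/1.146) = 0.3908 mol/L.
Y_S = C_S/C_{R0} = 0.3908/4.92 = 0.0794.

0.0794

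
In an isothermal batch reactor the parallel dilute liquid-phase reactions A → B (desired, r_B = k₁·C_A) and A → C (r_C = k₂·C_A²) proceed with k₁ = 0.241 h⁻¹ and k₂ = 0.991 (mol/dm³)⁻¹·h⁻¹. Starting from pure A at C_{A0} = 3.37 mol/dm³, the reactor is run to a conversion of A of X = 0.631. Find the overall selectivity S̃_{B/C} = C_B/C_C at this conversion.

C_A = C_{A0}(1−X) = 1.244 mol/dm³.
Along a PFR/batch, dC_B/dC_A = −r_B/(r_B+r_C) = −k₁/(k₁+k₂·C_A).
Integrating from C_{A0} to C_A: C_B = (0.241/0.991)·ln[(0.241+0.991·3.37)/(0.241+0.991·1.24)] = 0.2432·ln(3.581/1.473) = 0.2160 mol/dm³.
C_C = (C_{A0}−C_A)−C_B = 1.911 mol/dm³; S̃_{B/C} = 0.2160/1.911 = 0.113.

0.113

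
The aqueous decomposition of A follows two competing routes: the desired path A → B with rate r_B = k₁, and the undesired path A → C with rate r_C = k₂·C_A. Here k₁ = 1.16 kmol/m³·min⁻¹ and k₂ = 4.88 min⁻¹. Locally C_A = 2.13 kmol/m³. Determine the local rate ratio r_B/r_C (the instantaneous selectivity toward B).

S_{B/C} = r_B/r_C = (k₁)/(k₂·C_A) = (k₁/k₂)·C_A⁻¹.
= (1.16) / (4.88×2.130) = 1.160/10.39 = 0.112.

0.112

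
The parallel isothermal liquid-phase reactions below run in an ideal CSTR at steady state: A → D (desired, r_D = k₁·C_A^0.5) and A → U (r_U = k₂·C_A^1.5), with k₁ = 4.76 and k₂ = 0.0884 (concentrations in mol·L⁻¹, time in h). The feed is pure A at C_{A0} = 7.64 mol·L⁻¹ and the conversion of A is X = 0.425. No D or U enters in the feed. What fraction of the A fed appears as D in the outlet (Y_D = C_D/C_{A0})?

Exit C_A = C_{A0}(1−X) = 7.64×0.575 = 4.393 mol·L⁻¹.
In a CSTR the entire volume is at exit conditions, so r_D = 4.76×4.393^0.5 = 9.977 and r_U = 0.0884×4.393^1.5 = 0.8139.
Fraction of consumed A going to D: r_D/(r_D+r_U) = 0.9246.
C_D = 0.9246·C_{A0}·X = 0.9246×7.64×0.425 = 3.00 mol·L⁻¹; Y_D = C_D/C_{A0} = 0.393.

0.393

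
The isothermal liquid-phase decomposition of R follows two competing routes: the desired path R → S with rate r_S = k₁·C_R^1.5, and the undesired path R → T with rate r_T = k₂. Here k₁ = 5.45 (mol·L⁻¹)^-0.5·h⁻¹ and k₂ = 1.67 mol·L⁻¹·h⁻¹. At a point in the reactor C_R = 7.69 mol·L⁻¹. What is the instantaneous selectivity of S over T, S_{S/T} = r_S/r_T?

69.6

S_{S/T} = r_S/r_T = (k₁·C_R^1.5)/(k₂) = (k₁/k₂)·C_R^1.5.
= (5.45×7.690^1.5) / (1.67) = 116.2/1.670 = 69.6.
Since the desired path is higher order in R, keeping C_R high (PFR or concentrated feed) favours S.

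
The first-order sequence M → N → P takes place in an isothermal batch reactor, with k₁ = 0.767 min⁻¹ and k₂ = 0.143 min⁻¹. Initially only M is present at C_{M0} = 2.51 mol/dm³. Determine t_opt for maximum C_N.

2.69 min

The intermediate peaks when r₁ = r₂, i.e. k₁e^(−k₁t) = k₂e^(−k₂t), giving t_opt = ln(k₂/k₁)/(k₂−k₁).
= ln(0.143/0.767)/(0.143−0.767) = ln(0.1864)/-0.6240 = -1.680/-0.6240 = 2.69 min.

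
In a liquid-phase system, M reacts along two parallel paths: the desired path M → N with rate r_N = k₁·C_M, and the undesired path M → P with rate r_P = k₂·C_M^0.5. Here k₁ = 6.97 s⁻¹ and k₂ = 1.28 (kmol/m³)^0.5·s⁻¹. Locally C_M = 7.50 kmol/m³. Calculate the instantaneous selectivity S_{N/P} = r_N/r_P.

14.9

S_{N/P} = r_N/r_P = (k₁·C_M)/(k₂·C_M^0.5) = (k₁/k₂)·C_M^0.5.
= (6.97×7.500) / (1.28×7.500^0.5) = 52.27/3.505 = 14.9.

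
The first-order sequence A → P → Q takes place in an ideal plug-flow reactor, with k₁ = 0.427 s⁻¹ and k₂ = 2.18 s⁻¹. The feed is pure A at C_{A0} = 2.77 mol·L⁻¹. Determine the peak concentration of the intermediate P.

At the optimum, C_{P,max}/C_{A0} = (k₁/k₂)^[k₂/(k₂−k₁)].
= (0.427/2.18)^(2.18/(2.18−0.427)) = (0.1959)^(1.244) = 0.1317.
C_{P,max} = 0.1317×2.77 = 0.365 mol·L⁻¹.

0.365 mol·L⁻¹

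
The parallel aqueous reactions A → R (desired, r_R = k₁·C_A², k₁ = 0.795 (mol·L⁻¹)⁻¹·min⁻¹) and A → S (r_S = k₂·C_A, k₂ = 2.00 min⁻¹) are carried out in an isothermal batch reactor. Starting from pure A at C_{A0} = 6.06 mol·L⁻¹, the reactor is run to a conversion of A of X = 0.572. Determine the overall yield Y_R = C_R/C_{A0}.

C_A = C_{A0}(1−X) = 2.594 mol·L⁻¹.
Along a PFR/batch, dC_S/dC_A = −r_S/(r_R+r_S) = −k₂/(k₂+k₁·C_A).
Integrating from C_{A0} to C_A: C_S = (2.00/0.795)·ln[(2.00+0.795·6.06)/(2.00+0.795·2.59)] = 2.516·ln(6.818/4.062) = 1.303 mol·L⁻¹.
Then C_R = (C_{A0}−C_A) − C_S = 3.466 − 1.303 = 2.164 mol·L⁻¹.
Y_R = C_R/C_{A0} = 2.164/6.06 = 0.357.

0.357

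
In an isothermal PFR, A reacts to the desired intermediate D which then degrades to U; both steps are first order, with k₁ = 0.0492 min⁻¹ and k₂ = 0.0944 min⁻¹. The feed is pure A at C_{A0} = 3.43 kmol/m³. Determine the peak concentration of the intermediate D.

0.879 kmol/m³

Evaluating C_D at τ_opt = ln(k₂/k₁)/(k₂−k₁) gives C_{D,max}/C_{A0} = (k₁/k₂)^[k₂/(k₂−k₁)].
= (0.0492/0.0944)^(0.0944/(0.0944−0.0492)) = (0.5212)^(2.088) = 0.2564.
C_{D,max} = 0.2564×3.43 = 0.879 kmol/m³.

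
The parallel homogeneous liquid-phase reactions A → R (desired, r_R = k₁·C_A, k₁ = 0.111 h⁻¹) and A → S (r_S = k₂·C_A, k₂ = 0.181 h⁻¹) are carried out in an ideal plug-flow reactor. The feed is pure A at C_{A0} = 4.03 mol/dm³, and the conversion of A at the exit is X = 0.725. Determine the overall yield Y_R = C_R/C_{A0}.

0.276

C_A = C_{A0}(1−X) = 1.108 mol/dm³.
Both paths are first order in A, so the instantaneous fraction to R is constant: dC_R/d(−C_A) = k₁/(k₁+k₂) = 0.3801.
C_R = 0.3801·(C_{A0}−C_A) = 0.3801×2.922 = 1.11 mol/dm³.
Y_R = C_R/C_{A0} = 1.111/4.03 = 0.276.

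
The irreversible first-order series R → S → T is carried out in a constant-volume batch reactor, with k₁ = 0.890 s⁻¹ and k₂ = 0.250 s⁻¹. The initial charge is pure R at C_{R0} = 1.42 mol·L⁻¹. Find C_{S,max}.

Evaluating C_S at t_opt = ln(k₂/k₁)/(k₂−k₁) gives C_{S,max}/C_{R0} = (k₁/k₂)^[k₂/(k₂−k₁)].
= (0.890/0.250)^(0.250/(0.250−0.890)) = (3.560)^(-0.3906) = 0.6090.
C_{S,max} = 0.6090×1.42 = 0.865 mol·L⁻¹.

0.865 mol·L⁻¹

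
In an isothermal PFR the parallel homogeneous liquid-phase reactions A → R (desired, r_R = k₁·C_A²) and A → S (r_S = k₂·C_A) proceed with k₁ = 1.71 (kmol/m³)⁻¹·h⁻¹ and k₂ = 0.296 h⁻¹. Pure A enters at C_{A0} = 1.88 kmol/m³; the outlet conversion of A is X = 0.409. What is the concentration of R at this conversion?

C_A = C_{A0}(1−X) = 1.111 kmol/m³.
Along a PFR/batch, dC_S/dC_A = −r_S/(r_R+r_S) = −k₂/(k₂+k₁·C_A).
Integrating from C_{A0} to C_A: C_S = (0.296/1.71)·ln[(0.296+1.71·1.88)/(0.296+1.71·1.11)] = 0.1731·ln(3.511/2.196) = 0.08122 kmol/m³.
Then C_R = (C_{A0}−C_A) − C_S = 0.7689 − 0.08122 = 0.6877 kmol/m³.

0.688 kmol/m³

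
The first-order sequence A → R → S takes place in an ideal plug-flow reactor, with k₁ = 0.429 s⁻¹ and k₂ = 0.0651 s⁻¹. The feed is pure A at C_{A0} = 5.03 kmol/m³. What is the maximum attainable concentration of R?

3.59 kmol/m³

Evaluating C_R at τ_opt = ln(k₂/k₁)/(k₂−k₁) gives C_{R,max}/C_{A0} = (k₁/k₂)^[k₂/(k₂−k₁)].
= (0.429/0.0651)^(0.0651/(0.0651−0.429)) = (6.590)^(-0.1789) = 0.7137.
C_{R,max} = 0.7137×5.03 = 3.59 kmol/m³.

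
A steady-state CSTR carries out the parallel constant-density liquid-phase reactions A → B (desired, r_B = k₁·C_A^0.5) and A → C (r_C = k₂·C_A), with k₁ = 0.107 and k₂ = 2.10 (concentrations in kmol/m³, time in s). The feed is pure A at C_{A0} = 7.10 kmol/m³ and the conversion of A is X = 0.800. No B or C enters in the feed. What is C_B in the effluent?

0.233 kmol/m³

Exit C_A = C_{A0}(1−X) = 7.10×0.200 = 1.420 kmol/m³.
In a CSTR the entire volume is at exit conditions, so r_B = 0.107×1.420^0.5 = 0.1275 and r_C = 2.10×1.420 = 2.982.
Fraction of consumed A going to B: r_B/(r_B+r_C) = 0.04100.
C_B = 0.04100·C_{A0}·X = 0.04100×7.10×0.800 = 0.233 kmol/m³.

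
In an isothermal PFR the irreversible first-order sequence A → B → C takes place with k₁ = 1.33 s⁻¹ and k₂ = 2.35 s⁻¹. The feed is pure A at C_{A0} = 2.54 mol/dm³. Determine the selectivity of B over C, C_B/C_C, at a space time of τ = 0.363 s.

The intermediate concentration in a first-order A→B→C sequence is C_B = k₁C_{A0}(e^(−k₁τ) − e^(−k₂τ))/(k₂−k₁).
e^(−k₁τ) = e^(−1.33×0.363) = e^(−0.4828) = 0.6171; e^(−k₂τ) = e^(−0.8530) = 0.4261.
C_B = 1.33×2.54/(2.35−1.33) × (0.6171−0.4261) = 3.312×0.1909 = 0.6324 mol/dm³.
C_A = C_{A0}e^(−k₁τ) = 1.567 mol/dm³, so C_C = C_{A0}−C_A−C_B = 0.3403 mol/dm³; C_B/C_C = 1.86.

1.86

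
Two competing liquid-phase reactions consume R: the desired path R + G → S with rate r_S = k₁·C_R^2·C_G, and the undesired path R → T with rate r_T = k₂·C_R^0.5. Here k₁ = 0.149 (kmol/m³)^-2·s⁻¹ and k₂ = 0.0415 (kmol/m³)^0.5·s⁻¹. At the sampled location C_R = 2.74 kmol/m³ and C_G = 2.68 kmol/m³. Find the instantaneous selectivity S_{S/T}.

S_{S/T} = r_S/r_T = (k₁·C_R^2·C_G)/(k₂·C_R^0.5) = (k₁/k₂)·C_R^1.5·C_G.
= (0.149×2.740^2×2.680) / (0.0415×2.740^0.5) = 2.998/0.06869 = 43.6.
Since the desired path is higher order in R, keeping C_R high (PFR or concentrated feed) favours S.

43.6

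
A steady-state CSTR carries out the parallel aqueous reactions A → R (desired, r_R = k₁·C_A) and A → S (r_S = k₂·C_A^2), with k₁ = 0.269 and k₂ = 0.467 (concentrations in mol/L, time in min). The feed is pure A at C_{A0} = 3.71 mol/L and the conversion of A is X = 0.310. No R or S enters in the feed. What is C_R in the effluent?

Exit C_A = C_{A0}(1−X) = 3.71×0.690 = 2.560 mol/L.
A CSTR operates uniformly at the exit composition, giving r_R = 0.6886 and r_S = 3.060 (each k·C_A^n at C_A = 2.560).
Fraction of consumed A going to R: r_R/(r_R+r_S) = 0.1837.
C_R = 0.1837·C_{A0}·X = 0.1837×3.71×0.310 = 0.211 mol/L.

0.211 mol/L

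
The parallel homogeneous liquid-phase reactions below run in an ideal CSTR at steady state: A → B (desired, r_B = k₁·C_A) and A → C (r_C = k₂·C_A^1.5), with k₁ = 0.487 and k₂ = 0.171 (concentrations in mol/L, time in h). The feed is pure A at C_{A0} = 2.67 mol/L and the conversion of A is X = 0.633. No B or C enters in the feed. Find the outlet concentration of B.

1.25 mol/L

Exit C_A = C_{A0}(1−X) = 2.67×0.367 = 0.9799 mol/L.
A CSTR operates uniformly at the exit composition, giving r_B = 0.4772 and r_C = 0.1659 (each k·C_A^n at C_A = 0.9799).
Fraction of consumed A going to B: r_B/(r_B+r_C) = 0.7421.
C_B = 0.7421·C_{A0}·X = 0.7421×2.67×0.633 = 1.25 mol/L.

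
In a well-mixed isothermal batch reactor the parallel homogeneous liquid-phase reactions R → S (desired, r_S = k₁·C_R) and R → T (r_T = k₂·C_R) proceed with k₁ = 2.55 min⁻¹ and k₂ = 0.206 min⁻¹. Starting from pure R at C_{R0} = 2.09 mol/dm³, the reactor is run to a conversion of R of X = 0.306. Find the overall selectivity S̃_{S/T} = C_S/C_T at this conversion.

12.4

C_R = C_{R0}(1−X) = 1.450 mol/dm³.
Both paths are first order in R, so the instantaneous fraction to S is constant: dC_S/d(−C_R) = k₁/(k₁+k₂) = 0.9253.
C_S = 0.9253·(C_{R0}−C_R) = 0.9253×0.6395 = 0.592 mol/dm³.
C_T = (C_{R0}−C_R)−C_S = 0.04780 mol/dm³; S̃_{S/T} = 0.5917/0.04780 = 12.4.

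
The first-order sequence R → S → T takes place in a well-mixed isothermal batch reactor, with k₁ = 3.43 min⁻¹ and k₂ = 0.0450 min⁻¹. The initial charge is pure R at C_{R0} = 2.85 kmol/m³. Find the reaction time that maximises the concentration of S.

For first-order series the maximum of C_S occurs at t_opt = ln(k₂/k₁)/(k₂−k₁).
= ln(0.0450/3.43)/(0.0450−3.43) = ln(0.01312)/-3.385 = -4.334/-3.385 = 1.28 min.

1.28 min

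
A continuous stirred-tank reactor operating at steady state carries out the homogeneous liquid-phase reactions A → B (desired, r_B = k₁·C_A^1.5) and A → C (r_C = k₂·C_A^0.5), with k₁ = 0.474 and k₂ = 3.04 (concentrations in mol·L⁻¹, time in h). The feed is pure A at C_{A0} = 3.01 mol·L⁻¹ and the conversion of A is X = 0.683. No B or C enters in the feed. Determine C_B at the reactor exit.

Exit C_A = C_{A0}(1−X) = 3.01×0.317 = 0.9542 mol·L⁻¹.
In a CSTR the entire volume is at exit conditions, so r_B = 0.474×0.9542^1.5 = 0.4418 and r_C = 3.04×0.9542^0.5 = 2.970.
Fraction of consumed A going to B: r_B/(r_B+r_C) = 0.1295.
C_B = 0.1295·C_{A0}·X = 0.1295×3.01×0.683 = 0.266 mol·L⁻¹.

0.266 mol·L⁻¹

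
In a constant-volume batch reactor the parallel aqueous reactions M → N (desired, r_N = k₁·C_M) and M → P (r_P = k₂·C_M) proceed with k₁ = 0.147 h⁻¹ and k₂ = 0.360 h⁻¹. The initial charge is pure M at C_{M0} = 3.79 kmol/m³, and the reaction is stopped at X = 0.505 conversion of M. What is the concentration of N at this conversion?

0.555 kmol/m³

C_M = C_{M0}(1−X) = 1.876 kmol/m³.
Both paths are first order in M, so the instantaneous fraction to N is constant: dC_N/d(−C_M) = k₁/(k₁+k₂) = 0.2899.
C_N = 0.2899·(C_{M0}−C_M) = 0.2899×1.914 = 0.555 kmol/m³.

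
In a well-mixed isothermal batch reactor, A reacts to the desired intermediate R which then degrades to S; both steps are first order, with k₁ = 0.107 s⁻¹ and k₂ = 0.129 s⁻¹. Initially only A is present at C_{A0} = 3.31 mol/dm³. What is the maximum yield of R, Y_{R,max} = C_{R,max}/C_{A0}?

0.334

At the optimum, C_{R,max}/C_{A0} = (k₁/k₂)^[k₂/(k₂−k₁)].
= (0.107/0.129)^(0.129/(0.129−0.107)) = (0.8295)^(5.864) = 0.3341.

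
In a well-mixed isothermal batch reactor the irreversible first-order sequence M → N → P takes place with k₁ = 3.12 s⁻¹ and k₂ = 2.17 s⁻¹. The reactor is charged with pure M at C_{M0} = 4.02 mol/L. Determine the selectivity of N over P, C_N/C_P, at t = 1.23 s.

Solving the coupled first-order balances gives C_N(t) = [k₁/(k₂−k₁)]·C_{M0}·(e^(−k₁t) − e^(−k₂t)).
e^(−k₁t) = e^(−3.12×1.23) = e^(−3.838) = 0.02155; e^(−k₂t) = e^(−2.669) = 0.06931.
C_N = 3.12×4.02/(2.17−3.12) × (0.02155−0.06931) = (-13.20)×(-0.04777) = 0.6307 mol/L.
C_M = C_{M0}e^(−k₁t) = 0.08661 mol/L, so C_P = C_{M0}−C_M−C_N = 3.303 mol/L; C_N/C_P = 0.191.

0.191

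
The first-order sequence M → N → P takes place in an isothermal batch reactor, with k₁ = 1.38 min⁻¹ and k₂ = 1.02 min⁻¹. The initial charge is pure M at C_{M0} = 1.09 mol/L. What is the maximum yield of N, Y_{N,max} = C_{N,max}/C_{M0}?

0.425

At the optimum, C_{N,max}/C_{M0} = (k₁/k₂)^[k₂/(k₂−k₁)].
= (1.38/1.02)^(1.02/(1.02−1.38)) = (1.353)^(-2.833) = 0.4247.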